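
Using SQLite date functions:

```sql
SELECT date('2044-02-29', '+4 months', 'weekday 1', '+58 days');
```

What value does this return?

2044-08-31

Adding +4 months to 2044-02-29 gives 2044-06-29.
`weekday 1` advances to the next Monday; 2044-06-29 is a Wednesday, so it moves forward to 2044-07-04.
Applying '+58 days' to 2044-07-04: counting 58 days forward gives 2044-08-31.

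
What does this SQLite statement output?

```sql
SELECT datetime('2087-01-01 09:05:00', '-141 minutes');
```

141 minutes = 2h 21m; -141 minutes from 2087-01-01 09:05:00 is 2087-01-01 06:44:00.

2087-01-01 06:44:00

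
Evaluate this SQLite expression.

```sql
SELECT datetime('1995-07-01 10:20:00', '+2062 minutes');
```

1995-07-02 20:42:00

2062 minutes = 34h 22m; +2062 minutes from 1995-07-01 10:20:00 is 1995-07-02 20:42:00 (crosses midnight).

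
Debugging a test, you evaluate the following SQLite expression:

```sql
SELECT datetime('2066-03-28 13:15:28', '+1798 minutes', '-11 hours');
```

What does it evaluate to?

1798 minutes = 29h 58m; +1798 minutes from 2066-03-28 13:15:28 is 2066-03-29 19:13:28 (crosses midnight).
-11 hours from 2066-03-29 19:13:28 is 2066-03-29 08:13:28.

2066-03-29 08:13:28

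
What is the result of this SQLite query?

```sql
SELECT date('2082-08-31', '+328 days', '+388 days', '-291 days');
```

2083-10-30

Applying '+328 days' to 2082-08-31: counting 328 days forward gives 2083-07-25.
Applying '+388 days' to 2083-07-25: counting 388 days forward gives 2084-08-16.
Applying '-291 days' to 2084-08-16: counting 291 days back gives 2083-10-30.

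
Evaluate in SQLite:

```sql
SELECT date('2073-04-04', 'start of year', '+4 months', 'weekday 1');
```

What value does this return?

2073-05-01

`start of year` rewinds 2073-04-04 to 2073-01-01.
Adding +4 months to 2073-01-01 gives 2073-05-01.
`weekday 1` advances to the next Monday; 2073-05-01 is already a Monday, so it stays at 2073-05-01.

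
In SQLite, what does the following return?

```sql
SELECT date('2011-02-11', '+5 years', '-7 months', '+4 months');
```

Adding +5 years to 2011-02-11 gives 2016-02-11.
Adding -7 months to 2016-02-11 gives 2015-07-11.
Adding +4 months to 2015-07-11 gives 2015-11-11.

2015-11-11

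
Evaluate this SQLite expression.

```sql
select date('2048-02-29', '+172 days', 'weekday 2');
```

2048-08-25

Applying '+172 days' to 2048-02-29: counting 172 days forward gives 2048-08-19.
`weekday 2` advances to the next Tuesday; 2048-08-19 is a Wednesday, so it moves forward to 2048-08-25.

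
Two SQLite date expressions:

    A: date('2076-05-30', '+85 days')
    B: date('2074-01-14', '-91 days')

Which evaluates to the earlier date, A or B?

A = 2076-08-23.
B = 2073-10-15.
B is earlier.

B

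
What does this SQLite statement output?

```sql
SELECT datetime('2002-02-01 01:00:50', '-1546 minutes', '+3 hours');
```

2002-01-31 02:14:50

1546 minutes = 25h 46m; -1546 minutes from 2002-02-01 01:00:50 is 2002-01-30 23:14:50 (crosses midnight).
+3 hours from 2002-01-30 23:14:50 is 2002-01-31 02:14:50 (crosses midnight).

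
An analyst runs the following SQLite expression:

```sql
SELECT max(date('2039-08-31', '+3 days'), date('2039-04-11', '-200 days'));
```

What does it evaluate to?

date('2039-08-31', '+3 days') → 2039-09-03.
date('2039-04-11', '-200 days') → 2038-09-23.
Later of the two is 2039-09-03.

2039-09-03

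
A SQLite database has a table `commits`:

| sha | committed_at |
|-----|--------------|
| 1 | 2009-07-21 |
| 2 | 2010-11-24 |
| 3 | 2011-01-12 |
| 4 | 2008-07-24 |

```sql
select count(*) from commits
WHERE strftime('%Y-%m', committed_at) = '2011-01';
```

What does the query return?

Rows with year-month 2011-01: 2011-01-12 → 1.

1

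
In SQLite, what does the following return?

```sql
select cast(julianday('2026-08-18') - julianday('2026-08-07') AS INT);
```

Both dates are in August 2026: 18 − 7 = 11.

11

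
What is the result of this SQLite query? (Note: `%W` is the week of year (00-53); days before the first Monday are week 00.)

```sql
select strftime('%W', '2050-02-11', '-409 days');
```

52

First apply '-409 days': 2050-02-11 → 2048-12-29.
2048-12-29 is a Tuesday. SQLite's %W counts Mondays since the year started; the result is 52.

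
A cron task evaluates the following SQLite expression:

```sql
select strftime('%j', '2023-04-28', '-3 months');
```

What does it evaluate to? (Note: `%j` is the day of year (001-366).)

First apply '-3 months': 2023-04-28 → 2023-01-28.
Day-of-year for 2023-01-28: days since 2023-01-01 inclusive = 28, zero-padded to 028.

028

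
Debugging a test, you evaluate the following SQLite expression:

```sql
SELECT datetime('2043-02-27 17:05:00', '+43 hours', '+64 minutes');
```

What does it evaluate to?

+43 hours from 2043-02-27 17:05:00 is 2043-03-01 12:05:00 (crosses midnight).
64 minutes = 1h 4m; +64 minutes from 2043-03-01 12:05:00 is 2043-03-01 13:09:00.

2043-03-01 13:09:00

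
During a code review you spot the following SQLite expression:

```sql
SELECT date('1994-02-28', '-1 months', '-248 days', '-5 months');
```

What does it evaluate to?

Adding -1 month to 1994-02-28 gives 1994-01-28.
Applying '-248 days' to 1994-01-28: counting 248 days back gives 1993-05-25.
Adding -5 months to 1993-05-25 gives 1992-12-25.

1992-12-25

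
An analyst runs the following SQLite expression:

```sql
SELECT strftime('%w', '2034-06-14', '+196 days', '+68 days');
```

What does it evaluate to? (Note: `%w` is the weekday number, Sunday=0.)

1

First apply '+196 days', '+68 days': 2034-06-14 → 2035-03-05.
2035-03-05 is a Monday; with Sunday=0 that is 1.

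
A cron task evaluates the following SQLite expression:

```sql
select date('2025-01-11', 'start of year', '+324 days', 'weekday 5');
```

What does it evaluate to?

2025-11-21

`start of year` rewinds 2025-01-11 to 2025-01-01.
Applying '+324 days' to 2025-01-01: counting 324 days forward gives 2025-11-21.
`weekday 5` advances to the next Friday; 2025-11-21 is already a Friday, so it stays at 2025-11-21.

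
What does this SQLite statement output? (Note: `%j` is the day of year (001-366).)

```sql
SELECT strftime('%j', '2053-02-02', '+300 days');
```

333

First apply '+300 days': 2053-02-02 → 2053-11-29.
Day-of-year for 2053-11-29: days since 2053-01-01 inclusive = 333, zero-padded to 333.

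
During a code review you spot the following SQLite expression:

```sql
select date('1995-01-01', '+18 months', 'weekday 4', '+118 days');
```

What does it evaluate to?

Adding +18 months to 1995-01-01 gives 1996-07-01.
`weekday 4` advances to the next Thursday; 1996-07-01 is a Monday, so it moves forward to 1996-07-04.
Applying '+118 days' to 1996-07-04: counting 118 days forward gives 1996-10-30.

1996-10-30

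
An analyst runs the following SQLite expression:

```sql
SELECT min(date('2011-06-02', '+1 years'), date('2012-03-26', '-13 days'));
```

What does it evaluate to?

date('2011-06-02', '+1 years') → 2012-06-02.
date('2012-03-26', '-13 days') → 2012-03-13.
Earlier of the two is 2012-03-13.

2012-03-13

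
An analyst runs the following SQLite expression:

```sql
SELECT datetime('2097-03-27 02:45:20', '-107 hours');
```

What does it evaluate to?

2097-03-22 15:45:20

-107 hours from 2097-03-27 02:45:20 is 2097-03-22 15:45:20 (crosses midnight).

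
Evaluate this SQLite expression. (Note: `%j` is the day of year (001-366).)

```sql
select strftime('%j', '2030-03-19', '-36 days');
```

042

First apply '-36 days': 2030-03-19 → 2030-02-11.
Day-of-year for 2030-02-11: days since 2030-01-01 inclusive = 42, zero-padded to 042.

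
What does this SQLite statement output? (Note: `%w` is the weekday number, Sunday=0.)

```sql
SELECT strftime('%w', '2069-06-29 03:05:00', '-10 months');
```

First apply '-10 months': 2069-06-29 03:05:00 → 2068-08-29 03:05:00.
2068-08-29 is a Wednesday; with Sunday=0 that is 3.

3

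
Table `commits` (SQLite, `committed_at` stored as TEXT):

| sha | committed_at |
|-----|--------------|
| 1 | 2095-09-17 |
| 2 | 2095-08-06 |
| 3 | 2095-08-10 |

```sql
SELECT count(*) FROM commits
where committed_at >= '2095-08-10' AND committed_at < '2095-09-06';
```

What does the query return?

Rows in [2095-08-10, 2095-09-06): 2095-08-10 → 1 row.

1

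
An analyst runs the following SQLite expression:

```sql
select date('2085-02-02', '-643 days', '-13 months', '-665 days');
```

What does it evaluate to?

Applying '-643 days' to 2085-02-02: counting 643 days back gives 2083-05-01.
Adding -13 months to 2083-05-01 gives 2082-04-01.
Applying '-665 days' to 2082-04-01: counting 665 days back gives 2080-06-05.

2080-06-05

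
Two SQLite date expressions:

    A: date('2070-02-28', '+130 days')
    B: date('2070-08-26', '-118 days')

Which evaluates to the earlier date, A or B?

B

A = 2070-07-08.
B = 2070-04-30.
B is earlier.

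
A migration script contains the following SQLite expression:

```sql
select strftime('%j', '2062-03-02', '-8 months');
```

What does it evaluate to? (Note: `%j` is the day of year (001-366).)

First apply '-8 months': 2062-03-02 → 2061-07-02.
Day-of-year for 2061-07-02: days since 2061-01-01 inclusive = 183, zero-padded to 183.

183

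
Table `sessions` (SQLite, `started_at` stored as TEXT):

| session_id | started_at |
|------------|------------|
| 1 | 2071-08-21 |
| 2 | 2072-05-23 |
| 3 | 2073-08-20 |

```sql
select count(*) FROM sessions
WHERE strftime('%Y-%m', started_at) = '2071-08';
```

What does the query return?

1

Rows with year-month 2071-08: 2071-08-21 → 1.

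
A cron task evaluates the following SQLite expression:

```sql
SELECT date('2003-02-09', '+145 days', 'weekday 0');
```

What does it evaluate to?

Applying '+145 days' to 2003-02-09: counting 145 days forward gives 2003-07-04.
`weekday 0` advances to the next Sunday; 2003-07-04 is a Friday, so it moves forward to 2003-07-06.

2003-07-06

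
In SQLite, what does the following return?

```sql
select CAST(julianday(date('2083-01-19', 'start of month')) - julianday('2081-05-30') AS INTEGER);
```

581

`start of month` rewinds 2083-01-19 to 2083-01-01.
1 day remains in May 2081 after the 30th (31 − 30).
Full months from June 2081 through December 2082 contribute their day counts.
Then 1 day into January 2083.
Total: 1 + 30 + 31 + 31 + 30 + 31 + 30 + 31 + 31 + 28 + 31 + 30 + 31 + 30 + 31 + 31 + 30 + 31 + 30 + 31 + 1 = 581.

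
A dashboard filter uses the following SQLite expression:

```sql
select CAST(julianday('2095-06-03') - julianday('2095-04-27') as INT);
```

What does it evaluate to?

37

3 days remain in April 2095 after the 27th (30 − 27).
May 2095: 31 days.
Then 3 days into June 2095.
Total: 3 + 31 + 3 = 37.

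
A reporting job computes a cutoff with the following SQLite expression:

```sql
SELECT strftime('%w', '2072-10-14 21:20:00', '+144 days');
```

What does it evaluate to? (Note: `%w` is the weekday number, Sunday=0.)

First apply '+144 days': 2072-10-14 21:20:00 → 2073-03-07 21:20:00.
2073-03-07 is a Tuesday; with Sunday=0 that is 2.

2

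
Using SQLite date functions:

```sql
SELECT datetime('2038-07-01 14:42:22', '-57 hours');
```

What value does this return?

-57 hours from 2038-07-01 14:42:22 is 2038-06-29 05:42:22 (crosses midnight).

2038-06-29 05:42:22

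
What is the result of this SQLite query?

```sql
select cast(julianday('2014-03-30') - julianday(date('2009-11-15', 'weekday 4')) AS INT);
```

`weekday 4` advances to the next Thursday; 2009-11-15 is a Sunday, so it moves forward to 2009-11-19.
11 days remain in November 2009 after the 19th (30 − 19).
Full months from December 2009 through February 2014 contribute their day counts.
Then 30 days into March 2014.
Total: 11 + 31 + 31 + 28 + 31 + 30 + 31 + 30 + 31 + 31 + 30 + 31 + 30 + 31 + 31 + 28 + 31 + 30 + 31 + 30 + 31 + 31 + 30 + 31 + 30 + 31 + 31 + 29 + 31 + 30 + 31 + 30 + 31 + 31 + 30 + 31 + 30 + 31 + 31 + 28 + 31 + 30 + 31 + 30 + 31 + 31 + 30 + 31 + 30 + 31 + 31 + 28 + 30 = 1592.

1592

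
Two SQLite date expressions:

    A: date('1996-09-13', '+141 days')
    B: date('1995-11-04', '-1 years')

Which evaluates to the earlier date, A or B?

A = 1997-02-01.
B = 1994-11-04.
B is earlier.

B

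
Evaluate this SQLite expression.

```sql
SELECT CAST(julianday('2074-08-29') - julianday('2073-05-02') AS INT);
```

29 days remain in May 2073 after the 2nd (31 − 2).
Full months from June 2073 through July 2074 contribute their day counts.
Then 29 days into August 2074.
Total: 29 + 30 + 31 + 31 + 30 + 31 + 30 + 31 + 31 + 28 + 31 + 30 + 31 + 30 + 31 + 29 = 484.

484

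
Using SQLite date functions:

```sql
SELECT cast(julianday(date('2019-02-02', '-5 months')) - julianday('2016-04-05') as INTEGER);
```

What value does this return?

Adding -5 months to 2019-02-02 gives 2018-09-02.
25 days remain in April 2016 after the 5th (30 − 5).
Full months from May 2016 through August 2018 contribute their day counts.
Then 2 days into September 2018.
Total: 25 + 31 + 30 + 31 + 31 + 30 + 31 + 30 + 31 + 31 + 28 + 31 + 30 + 31 + 30 + 31 + 31 + 30 + 31 + 30 + 31 + 31 + 28 + 31 + 30 + 31 + 30 + 31 + 31 + 2 = 880.

880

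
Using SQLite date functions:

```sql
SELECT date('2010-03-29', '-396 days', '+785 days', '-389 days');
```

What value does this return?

2010-03-29

Applying '-396 days' to 2010-03-29: counting 396 days back gives 2009-02-26.
Applying '+785 days' to 2009-02-26: counting 785 days forward gives 2011-04-22.
Applying '-389 days' to 2011-04-22: counting 389 days back gives 2010-03-29.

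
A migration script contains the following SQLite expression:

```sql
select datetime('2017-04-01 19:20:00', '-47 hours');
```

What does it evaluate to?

2017-03-30 20:20:00

-47 hours from 2017-04-01 19:20:00 is 2017-03-30 20:20:00 (crosses midnight).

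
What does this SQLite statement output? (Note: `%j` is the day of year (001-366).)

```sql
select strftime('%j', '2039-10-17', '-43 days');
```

247

First apply '-43 days': 2039-10-17 → 2039-09-04.
Day-of-year for 2039-09-04: days since 2039-01-01 inclusive = 247, zero-padded to 247.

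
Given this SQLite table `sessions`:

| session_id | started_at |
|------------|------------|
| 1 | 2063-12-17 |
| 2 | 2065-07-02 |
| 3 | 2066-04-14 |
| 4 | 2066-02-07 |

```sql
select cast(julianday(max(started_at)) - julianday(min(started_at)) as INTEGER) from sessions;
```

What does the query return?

849

MIN = 2063-12-17, MAX = 2066-04-14.
14 days remain in December 2063 after the 17th (31 − 17).
Full months from January 2064 through March 2066 contribute their day counts.
Then 14 days into April 2066.
Total: 14 + 31 + 29 + 31 + 30 + 31 + 30 + 31 + 31 + 30 + 31 + 30 + 31 + 31 + 28 + 31 + 30 + 31 + 30 + 31 + 31 + 30 + 31 + 30 + 31 + 31 + 28 + 31 + 14 = 849.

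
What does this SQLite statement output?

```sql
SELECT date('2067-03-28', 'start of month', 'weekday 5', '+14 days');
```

`start of month` rewinds 2067-03-28 to 2067-03-01.
`weekday 5` advances to the next Friday; 2067-03-01 is a Tuesday, so it moves forward to 2067-03-04.
Advancing 14 more days within March lands on 2067-03-18.

2067-03-18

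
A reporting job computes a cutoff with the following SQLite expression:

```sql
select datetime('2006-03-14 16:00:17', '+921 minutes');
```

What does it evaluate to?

921 minutes = 15h 21m; +921 minutes from 2006-03-14 16:00:17 is 2006-03-15 07:21:17 (crosses midnight).

2006-03-15 07:21:17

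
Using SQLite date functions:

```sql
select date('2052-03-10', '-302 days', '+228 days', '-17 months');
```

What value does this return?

2050-07-27

Applying '-302 days' to 2052-03-10: counting 302 days back gives 2051-05-13.
Applying '+228 days' to 2051-05-13: counting 228 days forward gives 2051-12-27.
Adding -17 months to 2051-12-27 gives 2050-07-27.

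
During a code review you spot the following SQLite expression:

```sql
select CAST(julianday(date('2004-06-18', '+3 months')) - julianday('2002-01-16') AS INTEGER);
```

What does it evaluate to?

976

Adding +3 months to 2004-06-18 gives 2004-09-18.
15 days remain in January 2002 after the 16th (31 − 16).
Full months from February 2002 through August 2004 contribute their day counts.
Then 18 days into September 2004.
Total: 15 + 28 + 31 + 30 + 31 + 30 + 31 + 31 + 30 + 31 + 30 + 31 + 31 + 28 + 31 + 30 + 31 + 30 + 31 + 31 + 30 + 31 + 30 + 31 + 31 + 29 + 31 + 30 + 31 + 30 + 31 + 31 + 18 = 976.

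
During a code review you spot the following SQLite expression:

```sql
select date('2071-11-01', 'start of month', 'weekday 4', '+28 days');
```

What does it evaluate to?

`start of month` rewinds 2071-11-01 to 2071-11-01.
`weekday 4` advances to the next Thursday; 2071-11-01 is a Sunday, so it moves forward to 2071-11-05.
November 2071 has 30 days; 25 remain after the 5th, so 26 days reach 2071-12-01.
Advancing 2 more days within December lands on 2071-12-03.

2071-12-03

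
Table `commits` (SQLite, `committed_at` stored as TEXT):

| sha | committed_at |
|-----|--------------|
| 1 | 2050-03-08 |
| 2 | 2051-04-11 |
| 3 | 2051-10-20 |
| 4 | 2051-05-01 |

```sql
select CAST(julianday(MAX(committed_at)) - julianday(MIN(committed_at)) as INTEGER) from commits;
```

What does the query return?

MIN = 2050-03-08, MAX = 2051-10-20.
23 days remain in March 2050 after the 8th (31 − 8).
Full months from April 2050 through September 2051 contribute their day counts.
Then 20 days into October 2051.
Total: 23 + 30 + 31 + 30 + 31 + 31 + 30 + 31 + 30 + 31 + 31 + 28 + 31 + 30 + 31 + 30 + 31 + 31 + 30 + 20 = 591.

591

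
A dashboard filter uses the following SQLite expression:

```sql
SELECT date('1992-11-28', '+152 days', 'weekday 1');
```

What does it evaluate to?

1993-05-03

Applying '+152 days' to 1992-11-28: counting 152 days forward gives 1993-04-29.
`weekday 1` advances to the next Monday; 1993-04-29 is a Thursday, so it moves forward to 1993-05-03.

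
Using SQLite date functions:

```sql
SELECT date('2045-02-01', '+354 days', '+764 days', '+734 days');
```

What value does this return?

Applying '+354 days' to 2045-02-01: counting 354 days forward gives 2046-01-21.
Applying '+764 days' to 2046-01-21: counting 764 days forward gives 2048-02-24.
Applying '+734 days' to 2048-02-24: counting 734 days forward gives 2050-02-27.

2050-02-27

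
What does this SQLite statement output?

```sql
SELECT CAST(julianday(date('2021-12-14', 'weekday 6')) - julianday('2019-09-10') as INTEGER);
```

`weekday 6` advances to the next Saturday; 2021-12-14 is a Tuesday, so it moves forward to 2021-12-18.
20 days remain in September 2019 after the 10th (30 − 10).
Full months from October 2019 through November 2021 contribute their day counts.
Then 18 days into December 2021.
Total: 20 + 31 + 30 + 31 + 31 + 29 + 31 + 30 + 31 + 30 + 31 + 31 + 30 + 31 + 30 + 31 + 31 + 28 + 31 + 30 + 31 + 30 + 31 + 31 + 30 + 31 + 30 + 18 = 830.

830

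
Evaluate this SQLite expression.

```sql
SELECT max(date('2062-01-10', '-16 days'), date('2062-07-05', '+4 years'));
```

date('2062-01-10', '-16 days') → 2061-12-25.
date('2062-07-05', '+4 years') → 2066-07-05.
Later of the two is 2066-07-05.

2066-07-05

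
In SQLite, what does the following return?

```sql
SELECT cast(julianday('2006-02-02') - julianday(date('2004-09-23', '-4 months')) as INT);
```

620

Adding -4 months to 2004-09-23 gives 2004-05-23.
8 days remain in May 2004 after the 23rd (31 − 23).
Full months from June 2004 through January 2006 contribute their day counts.
Then 2 days into February 2006.
Total: 8 + 30 + 31 + 31 + 30 + 31 + 30 + 31 + 31 + 28 + 31 + 30 + 31 + 30 + 31 + 31 + 30 + 31 + 30 + 31 + 31 + 2 = 620.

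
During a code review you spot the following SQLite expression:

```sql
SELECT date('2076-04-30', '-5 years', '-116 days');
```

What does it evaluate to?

Adding -5 years to 2076-04-30 gives 2071-04-30.
Applying '-116 days' to 2071-04-30: counting 116 days back gives 2071-01-04.

2071-01-04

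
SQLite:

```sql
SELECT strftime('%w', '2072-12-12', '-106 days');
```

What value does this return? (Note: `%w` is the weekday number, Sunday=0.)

First apply '-106 days': 2072-12-12 → 2072-08-28.
2072-08-28 is a Sunday; with Sunday=0 that is 0.

0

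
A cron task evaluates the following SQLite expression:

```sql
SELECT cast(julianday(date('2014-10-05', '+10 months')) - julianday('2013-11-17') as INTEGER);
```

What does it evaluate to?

626

Adding +10 months to 2014-10-05 gives 2015-08-05.
13 days remain in November 2013 after the 17th (30 − 17).
Full months from December 2013 through July 2015 contribute their day counts.
Then 5 days into August 2015.
Total: 13 + 31 + 31 + 28 + 31 + 30 + 31 + 30 + 31 + 31 + 30 + 31 + 30 + 31 + 31 + 28 + 31 + 30 + 31 + 30 + 31 + 5 = 626.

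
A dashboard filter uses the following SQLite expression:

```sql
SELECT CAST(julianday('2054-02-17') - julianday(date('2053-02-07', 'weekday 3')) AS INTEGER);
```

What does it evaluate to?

`weekday 3` advances to the next Wednesday; 2053-02-07 is a Friday, so it moves forward to 2053-02-12.
16 days remain in February 2053 after the 12th (28 − 12).
Full months from March 2053 through January 2054 contribute their day counts.
Then 17 days into February 2054.
Total: 16 + 31 + 30 + 31 + 30 + 31 + 31 + 30 + 31 + 30 + 31 + 31 + 17 = 370.

370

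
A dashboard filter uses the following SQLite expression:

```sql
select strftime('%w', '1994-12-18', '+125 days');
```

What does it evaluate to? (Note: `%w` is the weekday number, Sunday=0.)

First apply '+125 days': 1994-12-18 → 1995-04-22.
1995-04-22 is a Saturday; with Sunday=0 that is 6.

6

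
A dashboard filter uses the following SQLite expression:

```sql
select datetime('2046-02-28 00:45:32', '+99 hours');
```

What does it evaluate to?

2046-03-04 03:45:32

+99 hours from 2046-02-28 00:45:32 is 2046-03-04 03:45:32 (crosses midnight).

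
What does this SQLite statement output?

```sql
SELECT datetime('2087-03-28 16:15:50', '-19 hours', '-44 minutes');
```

2087-03-27 20:31:50

-19 hours from 2087-03-28 16:15:50 is 2087-03-27 21:15:50 (crosses midnight).
-44 minutes from 2087-03-27 21:15:50 is 2087-03-27 20:31:50.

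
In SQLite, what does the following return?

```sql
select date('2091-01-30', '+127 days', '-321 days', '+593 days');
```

2092-03-04

Applying '+127 days' to 2091-01-30: counting 127 days forward gives 2091-06-06.
Applying '-321 days' to 2091-06-06: counting 321 days back gives 2090-07-20.
Applying '+593 days' to 2090-07-20: counting 593 days forward gives 2092-03-04.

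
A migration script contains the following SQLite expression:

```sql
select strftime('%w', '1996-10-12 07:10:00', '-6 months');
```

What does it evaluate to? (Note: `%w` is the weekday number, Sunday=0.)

First apply '-6 months': 1996-10-12 07:10:00 → 1996-04-12 07:10:00.
1996-04-12 is a Friday; with Sunday=0 that is 5.

5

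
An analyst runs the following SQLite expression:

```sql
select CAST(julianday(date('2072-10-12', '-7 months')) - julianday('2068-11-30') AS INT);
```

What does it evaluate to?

Adding -7 months to 2072-10-12 gives 2072-03-12.
0 days remain in November 2068 after the 30th (30 − 30).
Full months from December 2068 through February 2072 contribute their day counts.
Then 12 days into March 2072.
Total: 0 + 31 + 31 + 28 + 31 + 30 + 31 + 30 + 31 + 31 + 30 + 31 + 30 + 31 + 31 + 28 + 31 + 30 + 31 + 30 + 31 + 31 + 30 + 31 + 30 + 31 + 31 + 28 + 31 + 30 + 31 + 30 + 31 + 31 + 30 + 31 + 30 + 31 + 31 + 29 + 12 = 1198.

1198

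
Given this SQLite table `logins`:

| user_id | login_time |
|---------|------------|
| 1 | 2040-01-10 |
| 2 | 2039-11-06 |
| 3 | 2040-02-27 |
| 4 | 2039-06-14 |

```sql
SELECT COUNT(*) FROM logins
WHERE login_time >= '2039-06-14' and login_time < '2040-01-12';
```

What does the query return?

Rows in [2039-06-14, 2040-01-12): 2040-01-10, 2039-11-06, 2039-06-14 → 3 rows.

3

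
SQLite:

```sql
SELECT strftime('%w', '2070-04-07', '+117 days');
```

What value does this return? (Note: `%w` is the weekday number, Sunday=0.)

6

First apply '+117 days': 2070-04-07 → 2070-08-02.
2070-08-02 is a Saturday; with Sunday=0 that is 6.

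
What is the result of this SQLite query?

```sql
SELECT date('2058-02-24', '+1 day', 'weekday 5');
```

Advancing 1 more day within February lands on 2058-02-25.
`weekday 5` advances to the next Friday; 2058-02-25 is a Monday, so it moves forward to 2058-03-01.

2058-03-01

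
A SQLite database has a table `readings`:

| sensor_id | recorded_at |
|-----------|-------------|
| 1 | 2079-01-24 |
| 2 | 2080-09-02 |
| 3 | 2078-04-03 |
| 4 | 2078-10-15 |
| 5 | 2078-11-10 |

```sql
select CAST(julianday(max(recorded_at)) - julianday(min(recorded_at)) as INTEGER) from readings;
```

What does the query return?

883

MIN = 2078-04-03, MAX = 2080-09-02.
27 days remain in April 2078 after the 3rd (30 − 3).
Full months from May 2078 through August 2080 contribute their day counts.
Then 2 days into September 2080.
Total: 27 + 31 + 30 + 31 + 31 + 30 + 31 + 30 + 31 + 31 + 28 + 31 + 30 + 31 + 30 + 31 + 31 + 30 + 31 + 30 + 31 + 31 + 29 + 31 + 30 + 31 + 30 + 31 + 31 + 2 = 883.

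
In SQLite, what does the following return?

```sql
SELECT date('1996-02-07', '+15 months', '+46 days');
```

1997-06-22

Adding +15 months to 1996-02-07 gives 1997-05-07.
Applying '+46 days' to 1997-05-07: counting 46 days forward gives 1997-06-22.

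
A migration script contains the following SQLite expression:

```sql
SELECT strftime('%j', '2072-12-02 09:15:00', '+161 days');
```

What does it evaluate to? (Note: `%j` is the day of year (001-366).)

First apply '+161 days': 2072-12-02 09:15:00 → 2073-05-12 09:15:00.
Day-of-year for 2073-05-12: days since 2073-01-01 inclusive = 132, zero-padded to 132.

132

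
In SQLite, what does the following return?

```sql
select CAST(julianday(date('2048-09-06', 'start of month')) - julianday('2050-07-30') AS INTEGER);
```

`start of month` rewinds 2048-09-06 to 2048-09-01.
29 days remain in September 2048 after the 1st (30 − 1).
Full months from October 2048 through June 2050 contribute their day counts.
Then 30 days into July 2050.
Total: 29 + 31 + 30 + 31 + 31 + 28 + 31 + 30 + 31 + 30 + 31 + 31 + 30 + 31 + 30 + 31 + 31 + 28 + 31 + 30 + 31 + 30 + 30 = 697.
The subtraction is earlier − later, so the result is −697 → -697.

-697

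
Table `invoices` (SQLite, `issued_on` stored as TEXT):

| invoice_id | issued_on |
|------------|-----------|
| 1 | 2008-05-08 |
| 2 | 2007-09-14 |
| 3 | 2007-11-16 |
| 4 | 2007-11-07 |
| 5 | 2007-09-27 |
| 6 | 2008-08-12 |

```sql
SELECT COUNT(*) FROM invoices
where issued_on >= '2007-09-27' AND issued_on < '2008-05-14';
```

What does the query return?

4

Rows in [2007-09-27, 2008-05-14): 2008-05-08, 2007-11-16, 2007-11-07, 2007-09-27 → 4 rows.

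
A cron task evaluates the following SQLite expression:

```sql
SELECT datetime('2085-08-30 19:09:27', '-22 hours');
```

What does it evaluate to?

-22 hours from 2085-08-30 19:09:27 is 2085-08-29 21:09:27 (crosses midnight).

2085-08-29 21:09:27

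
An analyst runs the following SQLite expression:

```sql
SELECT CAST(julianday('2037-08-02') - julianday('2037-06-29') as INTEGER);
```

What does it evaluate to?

34

1 day remains in June 2037 after the 29th (30 − 29).
July 2037: 31 days.
Then 2 days into August 2037.
Total: 1 + 31 + 2 = 34.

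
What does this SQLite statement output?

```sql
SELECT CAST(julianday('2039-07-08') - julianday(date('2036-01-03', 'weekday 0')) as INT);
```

`weekday 0` advances to the next Sunday; 2036-01-03 is a Thursday, so it moves forward to 2036-01-06.
25 days remain in January 2036 after the 6th (31 − 6).
Full months from February 2036 through June 2039 contribute their day counts.
Then 8 days into July 2039.
Total: 25 + 29 + 31 + 30 + 31 + 30 + 31 + 31 + 30 + 31 + 30 + 31 + 31 + 28 + 31 + 30 + 31 + 30 + 31 + 31 + 30 + 31 + 30 + 31 + 31 + 28 + 31 + 30 + 31 + 30 + 31 + 31 + 30 + 31 + 30 + 31 + 31 + 28 + 31 + 30 + 31 + 30 + 8 = 1279.

1279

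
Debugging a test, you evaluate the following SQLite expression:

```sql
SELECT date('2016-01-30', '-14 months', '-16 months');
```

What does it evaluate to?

Adding -14 months to 2016-01-30 gives 2014-11-30.
Adding -16 months to 2014-11-30 gives 2013-07-30.

2013-07-30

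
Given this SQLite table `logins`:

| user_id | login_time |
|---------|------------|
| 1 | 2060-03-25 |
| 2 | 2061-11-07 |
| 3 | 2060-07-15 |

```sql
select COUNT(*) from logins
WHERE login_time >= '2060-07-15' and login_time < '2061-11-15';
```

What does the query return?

Rows in [2060-07-15, 2061-11-15): 2061-11-07, 2060-07-15 → 2 rows.

2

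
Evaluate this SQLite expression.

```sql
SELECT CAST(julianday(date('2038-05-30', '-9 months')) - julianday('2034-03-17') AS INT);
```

Adding -9 months to 2038-05-30 gives 2037-08-30.
14 days remain in March 2034 after the 17th (31 − 17).
Full months from April 2034 through July 2037 contribute their day counts.
Then 30 days into August 2037.
Total: 14 + 30 + 31 + 30 + 31 + 31 + 30 + 31 + 30 + 31 + 31 + 28 + 31 + 30 + 31 + 30 + 31 + 31 + 30 + 31 + 30 + 31 + 31 + 29 + 31 + 30 + 31 + 30 + 31 + 31 + 30 + 31 + 30 + 31 + 31 + 28 + 31 + 30 + 31 + 30 + 31 + 30 = 1262.

1262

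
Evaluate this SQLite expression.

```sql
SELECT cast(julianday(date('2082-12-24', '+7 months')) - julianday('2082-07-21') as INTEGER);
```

Adding +7 months to 2082-12-24 gives 2083-07-24.
10 days remain in July 2082 after the 21st (31 − 21).
Full months from August 2082 through June 2083 contribute their day counts.
Then 24 days into July 2083.
Total: 10 + 31 + 30 + 31 + 30 + 31 + 31 + 28 + 31 + 30 + 31 + 30 + 24 = 368.

368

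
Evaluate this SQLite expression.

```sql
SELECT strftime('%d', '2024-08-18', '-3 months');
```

18

First apply '-3 months': 2024-08-18 → 2024-05-18.
`%d` extracts the 2-digit day of month: 18.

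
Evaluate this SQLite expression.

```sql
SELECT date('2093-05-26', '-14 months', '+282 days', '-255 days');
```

Adding -14 months to 2093-05-26 gives 2092-03-26.
Applying '+282 days' to 2092-03-26: counting 282 days forward gives 2093-01-02.
Applying '-255 days' to 2093-01-02: counting 255 days back gives 2092-04-22.

2092-04-22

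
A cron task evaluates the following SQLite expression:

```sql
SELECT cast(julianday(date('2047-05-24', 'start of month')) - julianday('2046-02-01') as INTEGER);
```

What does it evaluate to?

`start of month` rewinds 2047-05-24 to 2047-05-01.
27 days remain in February 2046 after the 1st (28 − 1).
Full months from March 2046 through April 2047 contribute their day counts.
Then 1 day into May 2047.
Total: 27 + 31 + 30 + 31 + 30 + 31 + 31 + 30 + 31 + 30 + 31 + 31 + 28 + 31 + 30 + 1 = 454.

454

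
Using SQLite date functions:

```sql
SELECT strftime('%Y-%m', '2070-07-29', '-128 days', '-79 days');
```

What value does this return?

First apply '-128 days', '-79 days': 2070-07-29 → 2070-01-03.
`%Y-%m` extracts the year-month: 2070-01.

2070-01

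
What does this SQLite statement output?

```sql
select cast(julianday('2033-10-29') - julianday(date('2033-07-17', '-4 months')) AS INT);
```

Adding -4 months to 2033-07-17 gives 2033-03-17.
14 days remain in March 2033 after the 17th (31 − 17).
Full months from April 2033 through September 2033 contribute their day counts.
Then 29 days into October 2033.
Total: 14 + 30 + 31 + 30 + 31 + 31 + 30 + 29 = 226.

226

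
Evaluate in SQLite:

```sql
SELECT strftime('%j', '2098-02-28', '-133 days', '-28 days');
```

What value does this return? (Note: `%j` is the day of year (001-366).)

263

First apply '-133 days', '-28 days': 2098-02-28 → 2097-09-20.
Day-of-year for 2097-09-20: days since 2097-01-01 inclusive = 263, zero-padded to 263.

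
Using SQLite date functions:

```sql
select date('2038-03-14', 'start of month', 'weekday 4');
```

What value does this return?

2038-03-04

`start of month` rewinds 2038-03-14 to 2038-03-01.
`weekday 4` advances to the next Thursday; 2038-03-01 is a Monday, so it moves forward to 2038-03-04.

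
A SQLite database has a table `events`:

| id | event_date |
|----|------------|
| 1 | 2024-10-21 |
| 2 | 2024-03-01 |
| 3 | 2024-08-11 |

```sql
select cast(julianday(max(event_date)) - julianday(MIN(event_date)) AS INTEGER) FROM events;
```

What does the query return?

MIN = 2024-03-01, MAX = 2024-10-21.
30 days remain in March 2024 after the 1st (31 − 1).
Full months from April 2024 through September 2024 contribute their day counts.
Then 21 days into October 2024.
Total: 30 + 30 + 31 + 30 + 31 + 31 + 30 + 21 = 234.

234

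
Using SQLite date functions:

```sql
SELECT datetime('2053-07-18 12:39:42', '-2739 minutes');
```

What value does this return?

2053-07-16 15:00:42

2739 minutes = 45h 39m; -2739 minutes from 2053-07-18 12:39:42 is 2053-07-16 15:00:42 (crosses midnight).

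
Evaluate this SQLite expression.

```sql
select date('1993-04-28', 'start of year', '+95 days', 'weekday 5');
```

`start of year` rewinds 1993-04-28 to 1993-01-01.
Applying '+95 days' to 1993-01-01: counting 95 days forward gives 1993-04-06.
`weekday 5` advances to the next Friday; 1993-04-06 is a Tuesday, so it moves forward to 1993-04-09.

1993-04-09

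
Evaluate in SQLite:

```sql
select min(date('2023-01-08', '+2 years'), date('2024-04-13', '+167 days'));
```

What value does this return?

date('2023-01-08', '+2 years') → 2025-01-08.
date('2024-04-13', '+167 days') → 2024-09-27.
Earlier of the two is 2024-09-27.

2024-09-27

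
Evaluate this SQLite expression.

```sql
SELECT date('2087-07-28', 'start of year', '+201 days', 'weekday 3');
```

`start of year` rewinds 2087-07-28 to 2087-01-01.
Applying '+201 days' to 2087-01-01: counting 201 days forward gives 2087-07-21.
`weekday 3` advances to the next Wednesday; 2087-07-21 is a Monday, so it moves forward to 2087-07-23.

2087-07-23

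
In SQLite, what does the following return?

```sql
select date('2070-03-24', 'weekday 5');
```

2070-03-28

`weekday 5` advances to the next Friday; 2070-03-24 is a Monday, so it moves forward to 2070-03-28.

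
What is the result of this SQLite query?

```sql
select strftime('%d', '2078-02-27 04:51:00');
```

27

`%d` extracts the 2-digit day of month: 27.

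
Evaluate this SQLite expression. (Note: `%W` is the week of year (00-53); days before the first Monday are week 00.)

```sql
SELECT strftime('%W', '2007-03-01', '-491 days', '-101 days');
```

28

First apply '-491 days', '-101 days': 2007-03-01 → 2005-07-17.
2005-07-17 is a Sunday. SQLite's %W counts Mondays since the year started; the result is 28.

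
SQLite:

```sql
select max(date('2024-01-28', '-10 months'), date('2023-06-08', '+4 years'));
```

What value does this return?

date('2024-01-28', '-10 months') → 2023-03-28.
date('2023-06-08', '+4 years') → 2027-06-08.
Later of the two is 2027-06-08.

2027-06-08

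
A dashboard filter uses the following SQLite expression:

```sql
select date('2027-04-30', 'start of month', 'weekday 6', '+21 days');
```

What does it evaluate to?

2027-04-24

`start of month` rewinds 2027-04-30 to 2027-04-01.
`weekday 6` advances to the next Saturday; 2027-04-01 is a Thursday, so it moves forward to 2027-04-03.
Advancing 21 more days within April lands on 2027-04-24.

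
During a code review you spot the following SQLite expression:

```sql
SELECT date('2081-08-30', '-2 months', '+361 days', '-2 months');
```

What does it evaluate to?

Adding -2 months to 2081-08-30 gives 2081-06-30.
Applying '+361 days' to 2081-06-30: counting 361 days forward gives 2082-06-26.
Adding -2 months to 2082-06-26 gives 2082-04-26.

2082-04-26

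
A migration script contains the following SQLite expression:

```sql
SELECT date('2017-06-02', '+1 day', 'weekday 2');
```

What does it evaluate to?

Advancing 1 more day within June lands on 2017-06-03.
`weekday 2` advances to the next Tuesday; 2017-06-03 is a Saturday, so it moves forward to 2017-06-06.

2017-06-06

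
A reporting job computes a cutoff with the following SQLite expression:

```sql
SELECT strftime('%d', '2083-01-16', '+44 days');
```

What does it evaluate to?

01

First apply '+44 days': 2083-01-16 → 2083-03-01.
`%d` extracts the 2-digit day of month: 01.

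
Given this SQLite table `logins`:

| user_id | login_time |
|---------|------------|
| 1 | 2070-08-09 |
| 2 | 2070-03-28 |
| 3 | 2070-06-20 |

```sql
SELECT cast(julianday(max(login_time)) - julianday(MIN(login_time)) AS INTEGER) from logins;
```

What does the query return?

134

MIN = 2070-03-28, MAX = 2070-08-09.
3 days remain in March 2070 after the 28th (31 − 28).
April 2070: 30 days.
May 2070: 31 days.
June 2070: 30 days.
July 2070: 31 days.
Then 9 days into August 2070.
Total: 3 + 30 + 31 + 30 + 31 + 9 = 134.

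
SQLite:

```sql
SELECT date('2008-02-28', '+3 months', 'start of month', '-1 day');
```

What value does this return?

2008-04-30

Adding +3 months to 2008-02-28 gives 2008-05-28.
`start of month` rewinds 2008-05-28 to 2008-05-01.
Going back 1 day from 2008-05-01 reaches 2008-04-30 (last day of April, 30 days).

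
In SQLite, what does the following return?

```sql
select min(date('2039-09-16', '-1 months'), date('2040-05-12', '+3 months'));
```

2039-08-16

date('2039-09-16', '-1 months') → 2039-08-16.
date('2040-05-12', '+3 months') → 2040-08-12.
Earlier of the two is 2039-08-16.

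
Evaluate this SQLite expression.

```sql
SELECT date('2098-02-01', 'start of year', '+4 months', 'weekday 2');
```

`start of year` rewinds 2098-02-01 to 2098-01-01.
Adding +4 months to 2098-01-01 gives 2098-05-01.
`weekday 2` advances to the next Tuesday; 2098-05-01 is a Thursday, so it moves forward to 2098-05-06.

2098-05-06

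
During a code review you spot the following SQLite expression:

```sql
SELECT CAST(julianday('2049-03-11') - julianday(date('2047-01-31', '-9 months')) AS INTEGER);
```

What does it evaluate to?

Adding -9 months to 2047-01-31 targets 2046-04-31. April 2046 has only 30 days, so SQLite normalizes the 1-day overflow forward to 2046-05-01.
30 days remain in May 2046 after the 1st (31 − 1).
Full months from June 2046 through February 2049 contribute their day counts.
Then 11 days into March 2049.
Total: 30 + 30 + 31 + 31 + 30 + 31 + 30 + 31 + 31 + 28 + 31 + 30 + 31 + 30 + 31 + 31 + 30 + 31 + 30 + 31 + 31 + 29 + 31 + 30 + 31 + 30 + 31 + 31 + 30 + 31 + 30 + 31 + 31 + 28 + 11 = 1045.

1045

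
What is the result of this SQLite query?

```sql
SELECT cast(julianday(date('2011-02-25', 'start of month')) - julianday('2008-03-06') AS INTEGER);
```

`start of month` rewinds 2011-02-25 to 2011-02-01.
25 days remain in March 2008 after the 6th (31 − 6).
Full months from April 2008 through January 2011 contribute their day counts.
Then 1 day into February 2011.
Total: 25 + 30 + 31 + 30 + 31 + 31 + 30 + 31 + 30 + 31 + 31 + 28 + 31 + 30 + 31 + 30 + 31 + 31 + 30 + 31 + 30 + 31 + 31 + 28 + 31 + 30 + 31 + 30 + 31 + 31 + 30 + 31 + 30 + 31 + 31 + 1 = 1062.

1062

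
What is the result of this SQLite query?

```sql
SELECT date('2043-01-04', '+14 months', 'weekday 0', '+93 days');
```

Adding +14 months to 2043-01-04 gives 2044-03-04.
`weekday 0` advances to the next Sunday; 2044-03-04 is a Friday, so it moves forward to 2044-03-06.
Applying '+93 days' to 2044-03-06: counting 93 days forward gives 2044-06-07.

2044-06-07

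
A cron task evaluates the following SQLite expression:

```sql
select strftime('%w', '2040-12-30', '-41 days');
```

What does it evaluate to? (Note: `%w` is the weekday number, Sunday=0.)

First apply '-41 days': 2040-12-30 → 2040-11-19.
2040-11-19 is a Monday; with Sunday=0 that is 1.

1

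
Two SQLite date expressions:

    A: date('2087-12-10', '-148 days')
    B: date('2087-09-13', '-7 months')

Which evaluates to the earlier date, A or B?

B

A = 2087-07-15.
B = 2087-02-13.
B is earlier.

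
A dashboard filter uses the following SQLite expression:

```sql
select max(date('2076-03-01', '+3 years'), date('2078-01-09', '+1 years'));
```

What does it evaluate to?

2079-03-01

date('2076-03-01', '+3 years') → 2079-03-01.
date('2078-01-09', '+1 years') → 2079-01-09.
Later of the two is 2079-03-01.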